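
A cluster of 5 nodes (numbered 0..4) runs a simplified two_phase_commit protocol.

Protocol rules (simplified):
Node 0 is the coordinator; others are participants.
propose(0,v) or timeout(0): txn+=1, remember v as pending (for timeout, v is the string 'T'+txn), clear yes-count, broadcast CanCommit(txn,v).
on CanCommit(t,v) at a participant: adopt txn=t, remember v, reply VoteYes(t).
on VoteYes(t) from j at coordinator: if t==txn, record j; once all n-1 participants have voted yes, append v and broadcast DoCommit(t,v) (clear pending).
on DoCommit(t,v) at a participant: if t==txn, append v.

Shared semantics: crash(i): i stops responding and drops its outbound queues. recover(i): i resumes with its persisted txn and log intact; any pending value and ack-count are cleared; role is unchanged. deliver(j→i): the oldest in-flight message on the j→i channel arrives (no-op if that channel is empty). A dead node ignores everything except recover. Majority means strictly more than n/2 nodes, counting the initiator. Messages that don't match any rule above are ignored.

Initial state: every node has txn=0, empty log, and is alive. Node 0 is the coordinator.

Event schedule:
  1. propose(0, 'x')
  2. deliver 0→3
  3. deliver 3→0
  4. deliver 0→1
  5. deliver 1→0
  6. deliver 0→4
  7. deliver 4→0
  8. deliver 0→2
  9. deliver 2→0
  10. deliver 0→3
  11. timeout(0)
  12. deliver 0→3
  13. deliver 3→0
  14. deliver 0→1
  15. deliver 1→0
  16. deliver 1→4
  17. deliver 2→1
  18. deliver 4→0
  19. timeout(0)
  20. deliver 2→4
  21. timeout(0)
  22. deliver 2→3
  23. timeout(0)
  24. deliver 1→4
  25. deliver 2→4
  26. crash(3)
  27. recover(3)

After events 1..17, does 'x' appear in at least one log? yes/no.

1. propose(0,'x'):  <0:coor t1 ->
2. deliver 0→3:  <3:part t1 ->
3. deliver 3→0:  nop
4. deliver 0→1:  <1:part t1 ->
5. deliver 1→0:  nop
6. deliver 0→4:  <4:part t1 ->
7. deliver 4→0:  nop
8. deliver 0→2:  <2:part t1 ->
9. deliver 2→0:  <0:coor t1 x>
10. deliver 0→3:  <3:part t1 x>
11. timeout(0):  <0:coor t2 x>
12. deliver 0→3:  <3:part t2 x>
13. deliver 3→0:  nop
14. deliver 0→1:  <1:part t1 x>
15. deliver 1→0:  nop
16. deliver 1→4:  nop
17. deliver 2→1:  nop

yes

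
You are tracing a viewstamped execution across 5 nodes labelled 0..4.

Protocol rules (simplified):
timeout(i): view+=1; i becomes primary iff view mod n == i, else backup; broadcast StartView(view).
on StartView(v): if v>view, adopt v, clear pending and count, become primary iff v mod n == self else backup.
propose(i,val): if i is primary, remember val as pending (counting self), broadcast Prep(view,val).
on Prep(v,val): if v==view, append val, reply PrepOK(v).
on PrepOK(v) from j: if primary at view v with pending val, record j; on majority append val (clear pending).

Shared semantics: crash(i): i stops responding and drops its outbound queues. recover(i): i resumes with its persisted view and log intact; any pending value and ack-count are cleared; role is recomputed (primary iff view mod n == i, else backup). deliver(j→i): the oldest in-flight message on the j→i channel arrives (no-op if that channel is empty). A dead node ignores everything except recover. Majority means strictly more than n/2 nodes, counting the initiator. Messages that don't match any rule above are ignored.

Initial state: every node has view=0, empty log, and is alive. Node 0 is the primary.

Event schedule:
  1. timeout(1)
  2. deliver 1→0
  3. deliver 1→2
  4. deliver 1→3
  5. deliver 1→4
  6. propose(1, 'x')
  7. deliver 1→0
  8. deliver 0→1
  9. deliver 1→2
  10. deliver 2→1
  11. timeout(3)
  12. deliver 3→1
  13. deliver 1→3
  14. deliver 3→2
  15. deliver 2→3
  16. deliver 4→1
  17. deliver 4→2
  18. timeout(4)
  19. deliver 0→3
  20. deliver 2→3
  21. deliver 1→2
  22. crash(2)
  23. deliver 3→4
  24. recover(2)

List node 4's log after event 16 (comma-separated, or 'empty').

after 1 — timeout(1): n1:prim/v1/[-]
after 2 — deliver 1→0: n0:back/v1/[-]
after 3 — deliver 1→2: n2:back/v1/[-]
after 4 — deliver 1→3: n3:back/v1/[-]
after 5 — deliver 1→4: n4:back/v1/[-]
after 6 — propose(1,'x'): ·
after 7 — deliver 1→0: n0:back/v1/[x]
after 8 — deliver 0→1: ·
after 9 — deliver 1→2: n2:back/v1/[x]
after 10 — deliver 2→1: n1:prim/v1/[x]
after 11 — timeout(3): n3:back/v2/[-]
after 12 — deliver 3→1: n1:back/v2/[x]
after 13 — deliver 1→3: ·
after 14 — deliver 3→2: n2:prim/v2/[x]
after 15 — deliver 2→3: ·
after 16 — deliver 4→1: ·

empty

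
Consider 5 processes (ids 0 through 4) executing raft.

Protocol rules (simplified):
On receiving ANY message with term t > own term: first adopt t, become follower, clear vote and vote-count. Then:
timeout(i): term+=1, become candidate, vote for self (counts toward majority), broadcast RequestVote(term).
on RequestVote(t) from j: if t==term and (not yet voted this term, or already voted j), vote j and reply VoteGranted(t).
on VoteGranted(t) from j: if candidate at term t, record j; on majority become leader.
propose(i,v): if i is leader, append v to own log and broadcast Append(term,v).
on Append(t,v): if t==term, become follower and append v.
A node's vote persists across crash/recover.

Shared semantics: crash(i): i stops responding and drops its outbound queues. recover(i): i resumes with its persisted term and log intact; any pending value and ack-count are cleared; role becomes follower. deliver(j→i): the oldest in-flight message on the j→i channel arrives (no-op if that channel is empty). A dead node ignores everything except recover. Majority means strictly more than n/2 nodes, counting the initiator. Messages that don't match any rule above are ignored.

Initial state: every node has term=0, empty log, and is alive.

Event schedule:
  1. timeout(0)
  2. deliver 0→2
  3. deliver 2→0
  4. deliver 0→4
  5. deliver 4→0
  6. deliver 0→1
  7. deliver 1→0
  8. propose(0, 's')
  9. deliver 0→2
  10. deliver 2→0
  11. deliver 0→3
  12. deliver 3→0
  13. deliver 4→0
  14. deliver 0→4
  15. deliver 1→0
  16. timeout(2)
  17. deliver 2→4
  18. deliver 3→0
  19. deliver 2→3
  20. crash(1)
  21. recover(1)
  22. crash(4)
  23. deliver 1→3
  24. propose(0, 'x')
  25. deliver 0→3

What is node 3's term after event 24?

e1 timeout(0): 0[cand,t=1,-]
e2 deliver 0→2: 2[foll,t=1,-]
e3 deliver 2→0: ·
e4 deliver 0→4: 4[foll,t=1,-]
e5 deliver 4→0: 0[lead,t=1,-]
e6 deliver 0→1: 1[foll,t=1,-]
e7 deliver 1→0: ·
e8 propose(0,'s'): 0[lead,t=1,s]
e9 deliver 0→2: 2[foll,t=1,s]
e10 deliver 2→0: ·
e11 deliver 0→3: 3[foll,t=1,-]
e12 deliver 3→0: ·
e13 deliver 4→0: ·
e14 deliver 0→4: 4[foll,t=1,s]
e15 deliver 1→0: ·
e16 timeout(2): 2[cand,t=2,s]
e17 deliver 2→4: 4[foll,t=2,s]
e18 deliver 3→0: ·
e19 deliver 2→3: 3[foll,t=2,-]
e20 crash(1): 1[✗foll,t=1,-]
e21 recover(1): 1[foll,t=1,-]
e22 crash(4): 4[✗foll,t=2,s]
e23 deliver 1→3: ·
e24 propose(0,'x'): 0[lead,t=1,s,x]

2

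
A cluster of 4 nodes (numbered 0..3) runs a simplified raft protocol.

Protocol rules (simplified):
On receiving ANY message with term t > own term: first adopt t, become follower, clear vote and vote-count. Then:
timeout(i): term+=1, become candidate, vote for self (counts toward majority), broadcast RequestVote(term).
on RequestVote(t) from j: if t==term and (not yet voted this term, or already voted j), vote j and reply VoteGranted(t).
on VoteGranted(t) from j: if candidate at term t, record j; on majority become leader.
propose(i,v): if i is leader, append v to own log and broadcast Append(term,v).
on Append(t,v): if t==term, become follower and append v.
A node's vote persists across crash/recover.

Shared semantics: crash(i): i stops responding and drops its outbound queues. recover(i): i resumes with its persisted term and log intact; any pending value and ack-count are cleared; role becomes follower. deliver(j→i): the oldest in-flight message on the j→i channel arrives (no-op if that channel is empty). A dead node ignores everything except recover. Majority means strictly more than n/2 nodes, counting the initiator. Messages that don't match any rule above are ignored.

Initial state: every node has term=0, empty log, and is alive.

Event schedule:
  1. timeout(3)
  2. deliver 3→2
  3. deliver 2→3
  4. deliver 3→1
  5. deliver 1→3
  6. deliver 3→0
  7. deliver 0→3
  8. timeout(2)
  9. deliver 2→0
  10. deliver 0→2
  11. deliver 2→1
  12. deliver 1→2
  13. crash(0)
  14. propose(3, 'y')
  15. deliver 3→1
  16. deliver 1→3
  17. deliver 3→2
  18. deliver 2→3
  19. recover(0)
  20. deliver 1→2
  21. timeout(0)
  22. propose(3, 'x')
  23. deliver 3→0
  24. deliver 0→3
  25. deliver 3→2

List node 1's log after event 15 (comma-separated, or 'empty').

empty

after 1 — timeout(3): n3:cand/t1/[-]
after 2 — deliver 3→2: n2:foll/t1/[-]
after 3 — deliver 2→3: ·
after 4 — deliver 3→1: n1:foll/t1/[-]
after 5 — deliver 1→3: n3:lead/t1/[-]
after 6 — deliver 3→0: n0:foll/t1/[-]
after 7 — deliver 0→3: ·
after 8 — timeout(2): n2:cand/t2/[-]
after 9 — deliver 2→0: n0:foll/t2/[-]
after 10 — deliver 0→2: ·
after 11 — deliver 2→1: n1:foll/t2/[-]
after 12 — deliver 1→2: n2:lead/t2/[-]
after 13 — crash(0): n0:✗foll/t2/[-]
after 14 — propose(3,'y'): n3:lead/t1/[y]
after 15 — deliver 3→1: ·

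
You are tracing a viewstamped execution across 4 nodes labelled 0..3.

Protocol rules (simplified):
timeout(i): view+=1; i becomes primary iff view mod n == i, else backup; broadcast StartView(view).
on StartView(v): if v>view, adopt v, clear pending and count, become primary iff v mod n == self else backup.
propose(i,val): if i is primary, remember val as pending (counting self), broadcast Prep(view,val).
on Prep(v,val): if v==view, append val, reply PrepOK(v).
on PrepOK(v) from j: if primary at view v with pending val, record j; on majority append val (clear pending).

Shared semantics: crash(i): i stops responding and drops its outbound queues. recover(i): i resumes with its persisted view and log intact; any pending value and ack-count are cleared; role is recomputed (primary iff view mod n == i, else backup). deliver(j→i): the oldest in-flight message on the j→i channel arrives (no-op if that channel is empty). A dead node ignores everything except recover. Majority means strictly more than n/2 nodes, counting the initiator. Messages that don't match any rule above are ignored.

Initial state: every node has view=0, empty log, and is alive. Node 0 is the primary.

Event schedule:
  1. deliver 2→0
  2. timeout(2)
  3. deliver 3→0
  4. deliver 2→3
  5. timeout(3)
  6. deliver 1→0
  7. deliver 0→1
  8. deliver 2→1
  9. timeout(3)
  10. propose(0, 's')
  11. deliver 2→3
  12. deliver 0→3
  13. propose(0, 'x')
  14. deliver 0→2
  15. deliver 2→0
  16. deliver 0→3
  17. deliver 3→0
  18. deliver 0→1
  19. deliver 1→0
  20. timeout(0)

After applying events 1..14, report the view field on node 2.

1

1. deliver 2→0:  nop
2. timeout(2):  <2:back v1 ->
3. deliver 3→0:  nop
4. deliver 2→3:  <3:back v1 ->
5. timeout(3):  <3:back v2 ->
6. deliver 1→0:  nop
7. deliver 0→1:  nop
8. deliver 2→1:  <1:prim v1 ->
9. timeout(3):  <3:prim v3 ->
10. propose(0,'s'):  nop
11. deliver 2→3:  nop
12. deliver 0→3:  nop
13. propose(0,'x'):  nop
14. deliver 0→2:  nop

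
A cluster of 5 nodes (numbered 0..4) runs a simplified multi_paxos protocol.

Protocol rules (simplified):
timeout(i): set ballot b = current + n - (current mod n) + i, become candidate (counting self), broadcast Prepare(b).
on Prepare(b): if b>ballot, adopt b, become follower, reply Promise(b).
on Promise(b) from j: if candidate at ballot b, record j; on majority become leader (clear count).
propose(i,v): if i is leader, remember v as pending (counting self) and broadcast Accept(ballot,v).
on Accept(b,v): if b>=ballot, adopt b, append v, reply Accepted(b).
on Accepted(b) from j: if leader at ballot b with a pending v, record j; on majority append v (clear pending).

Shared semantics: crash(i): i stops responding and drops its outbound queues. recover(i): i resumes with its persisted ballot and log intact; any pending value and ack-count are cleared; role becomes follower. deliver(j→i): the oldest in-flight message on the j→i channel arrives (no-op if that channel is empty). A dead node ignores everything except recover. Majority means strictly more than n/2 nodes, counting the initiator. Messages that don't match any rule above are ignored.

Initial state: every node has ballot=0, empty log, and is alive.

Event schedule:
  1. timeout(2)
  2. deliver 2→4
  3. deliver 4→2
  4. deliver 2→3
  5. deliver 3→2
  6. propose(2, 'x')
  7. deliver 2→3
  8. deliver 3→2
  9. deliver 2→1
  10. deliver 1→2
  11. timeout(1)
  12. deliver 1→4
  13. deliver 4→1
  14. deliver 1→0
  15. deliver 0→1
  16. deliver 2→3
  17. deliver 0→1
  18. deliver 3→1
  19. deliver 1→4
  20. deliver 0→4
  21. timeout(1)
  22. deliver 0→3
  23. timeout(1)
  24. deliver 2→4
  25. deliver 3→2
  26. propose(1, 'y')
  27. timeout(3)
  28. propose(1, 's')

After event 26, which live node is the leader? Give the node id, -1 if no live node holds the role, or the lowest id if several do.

2

after 1 — timeout(2): n2:cand/b7/[-]
after 2 — deliver 2→4: n4:foll/b7/[-]
after 3 — deliver 4→2: ·
after 4 — deliver 2→3: n3:foll/b7/[-]
after 5 — deliver 3→2: n2:lead/b7/[-]
after 6 — propose(2,'x'): ·
after 7 — deliver 2→3: n3:foll/b7/[x]
after 8 — deliver 3→2: ·
after 9 — deliver 2→1: n1:foll/b7/[-]
after 10 — deliver 1→2: ·
after 11 — timeout(1): n1:cand/b11/[-]
after 12 — deliver 1→4: n4:foll/b11/[-]
after 13 — deliver 4→1: ·
after 14 — deliver 1→0: n0:foll/b11/[-]
after 15 — deliver 0→1: n1:lead/b11/[-]
after 16 — deliver 2→3: ·
after 17 — deliver 0→1: ·
after 18 — deliver 3→1: ·
after 19 — deliver 1→4: ·
after 20 — deliver 0→4: ·
after 21 — timeout(1): n1:cand/b16/[-]
after 22 — deliver 0→3: ·
after 23 — timeout(1): n1:cand/b21/[-]
after 24 — deliver 2→4: ·
after 25 — deliver 3→2: ·
after 26 — propose(1,'y'): ·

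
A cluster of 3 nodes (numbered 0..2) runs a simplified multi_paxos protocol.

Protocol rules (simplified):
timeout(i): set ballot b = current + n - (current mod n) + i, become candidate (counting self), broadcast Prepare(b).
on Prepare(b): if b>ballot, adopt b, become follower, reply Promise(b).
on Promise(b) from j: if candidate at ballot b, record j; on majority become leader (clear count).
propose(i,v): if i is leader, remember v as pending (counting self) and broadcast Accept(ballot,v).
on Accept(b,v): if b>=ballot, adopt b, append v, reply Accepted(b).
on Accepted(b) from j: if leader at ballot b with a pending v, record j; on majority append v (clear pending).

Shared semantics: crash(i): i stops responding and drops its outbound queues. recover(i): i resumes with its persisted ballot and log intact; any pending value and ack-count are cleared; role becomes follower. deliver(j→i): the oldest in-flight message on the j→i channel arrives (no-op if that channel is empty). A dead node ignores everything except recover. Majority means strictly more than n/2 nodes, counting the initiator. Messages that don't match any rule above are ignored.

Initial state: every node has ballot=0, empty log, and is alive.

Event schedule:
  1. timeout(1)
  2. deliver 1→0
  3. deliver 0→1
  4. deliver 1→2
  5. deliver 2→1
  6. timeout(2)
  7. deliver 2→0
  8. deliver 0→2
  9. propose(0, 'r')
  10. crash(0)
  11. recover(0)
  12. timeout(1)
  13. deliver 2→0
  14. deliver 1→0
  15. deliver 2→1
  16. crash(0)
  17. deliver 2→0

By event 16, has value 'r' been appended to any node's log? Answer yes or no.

no

[1] timeout(1) → N1(cand b4 [-])
[2] deliver 1→0 → N0(foll b4 [-])
[3] deliver 0→1 → N1(lead b4 [-])
[4] deliver 1→2 → N2(foll b4 [-])
[5] deliver 2→1 → ∅
[6] timeout(2) → N2(cand b8 [-])
[7] deliver 2→0 → N0(foll b8 [-])
[8] deliver 0→2 → N2(lead b8 [-])
[9] propose(0,'r') → ∅
[10] crash(0) → N0(✗foll b8 [-])
[11] recover(0) → N0(foll b8 [-])
[12] timeout(1) → N1(cand b7 [-])
[13] deliver 2→0 → ∅
[14] deliver 1→0 → ∅
[15] deliver 2→1 → N1(foll b8 [-])
[16] crash(0) → N0(✗foll b8 [-])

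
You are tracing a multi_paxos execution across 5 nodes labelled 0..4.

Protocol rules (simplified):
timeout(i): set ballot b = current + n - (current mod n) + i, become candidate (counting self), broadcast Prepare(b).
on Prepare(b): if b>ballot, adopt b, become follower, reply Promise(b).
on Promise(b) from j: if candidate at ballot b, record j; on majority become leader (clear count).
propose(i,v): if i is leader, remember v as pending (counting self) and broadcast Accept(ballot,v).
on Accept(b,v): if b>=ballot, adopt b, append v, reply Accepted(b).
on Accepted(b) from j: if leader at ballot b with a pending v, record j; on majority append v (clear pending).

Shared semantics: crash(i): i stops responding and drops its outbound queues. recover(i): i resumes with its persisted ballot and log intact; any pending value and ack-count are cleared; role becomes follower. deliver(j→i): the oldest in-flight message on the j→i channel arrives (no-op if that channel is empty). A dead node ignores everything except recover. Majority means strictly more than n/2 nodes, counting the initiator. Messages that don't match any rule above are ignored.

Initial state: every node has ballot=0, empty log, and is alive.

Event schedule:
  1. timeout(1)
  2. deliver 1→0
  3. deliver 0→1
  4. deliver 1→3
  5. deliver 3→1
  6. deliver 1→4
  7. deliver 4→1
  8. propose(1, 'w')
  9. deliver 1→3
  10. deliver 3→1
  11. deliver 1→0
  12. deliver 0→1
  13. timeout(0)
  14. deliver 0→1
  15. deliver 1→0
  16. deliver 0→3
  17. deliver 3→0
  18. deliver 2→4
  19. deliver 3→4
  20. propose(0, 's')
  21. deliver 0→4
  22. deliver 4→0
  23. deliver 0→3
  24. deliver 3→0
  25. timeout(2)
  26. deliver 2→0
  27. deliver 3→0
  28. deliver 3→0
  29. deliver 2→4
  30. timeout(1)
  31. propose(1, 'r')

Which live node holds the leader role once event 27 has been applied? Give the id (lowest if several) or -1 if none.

step 1 timeout(1): 1={cand,b=6,log=-}
step 2 deliver 1→0: 0={foll,b=6,log=-}
step 3 deliver 0→1: —
step 4 deliver 1→3: 3={foll,b=6,log=-}
step 5 deliver 3→1: 1={lead,b=6,log=-}
step 6 deliver 1→4: 4={foll,b=6,log=-}
step 7 deliver 4→1: —
step 8 propose(1,'w'): —
step 9 deliver 1→3: 3={foll,b=6,log=w}
step 10 deliver 3→1: —
step 11 deliver 1→0: 0={foll,b=6,log=w}
step 12 deliver 0→1: 1={lead,b=6,log=w}
step 13 timeout(0): 0={cand,b=10,log=w}
step 14 deliver 0→1: 1={foll,b=10,log=w}
step 15 deliver 1→0: —
step 16 deliver 0→3: 3={foll,b=10,log=w}
step 17 deliver 3→0: 0={lead,b=10,log=w}
step 18 deliver 2→4: —
step 19 deliver 3→4: —
step 20 propose(0,'s'): —
step 21 deliver 0→4: 4={foll,b=10,log=-}
step 22 deliver 4→0: —
step 23 deliver 0→3: 3={foll,b=10,log=w,s}
step 24 deliver 3→0: —
step 25 timeout(2): 2={cand,b=7,log=-}
step 26 deliver 2→0: —
step 27 deliver 3→0: —

0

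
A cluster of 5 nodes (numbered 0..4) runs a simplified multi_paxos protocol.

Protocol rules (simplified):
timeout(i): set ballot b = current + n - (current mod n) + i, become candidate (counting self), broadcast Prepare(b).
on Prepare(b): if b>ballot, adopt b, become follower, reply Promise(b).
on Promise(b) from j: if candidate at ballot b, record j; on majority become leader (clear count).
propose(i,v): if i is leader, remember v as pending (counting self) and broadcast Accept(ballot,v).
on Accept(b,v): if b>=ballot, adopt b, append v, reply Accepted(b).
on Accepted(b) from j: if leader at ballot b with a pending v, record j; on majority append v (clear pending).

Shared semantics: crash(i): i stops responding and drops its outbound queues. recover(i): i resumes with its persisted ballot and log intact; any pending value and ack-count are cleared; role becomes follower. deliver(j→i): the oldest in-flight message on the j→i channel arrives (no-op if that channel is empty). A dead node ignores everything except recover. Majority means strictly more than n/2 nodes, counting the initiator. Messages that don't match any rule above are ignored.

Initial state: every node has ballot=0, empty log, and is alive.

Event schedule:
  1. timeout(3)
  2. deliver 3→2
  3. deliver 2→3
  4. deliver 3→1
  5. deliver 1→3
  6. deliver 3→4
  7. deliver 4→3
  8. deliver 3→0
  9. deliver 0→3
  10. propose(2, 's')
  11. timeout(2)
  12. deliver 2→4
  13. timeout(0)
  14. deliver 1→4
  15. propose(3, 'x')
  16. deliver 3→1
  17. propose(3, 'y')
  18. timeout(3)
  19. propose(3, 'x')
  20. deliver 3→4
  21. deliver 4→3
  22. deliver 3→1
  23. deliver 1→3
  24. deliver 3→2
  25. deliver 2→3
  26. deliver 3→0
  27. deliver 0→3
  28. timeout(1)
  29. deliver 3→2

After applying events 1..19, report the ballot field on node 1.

e1 timeout(3): 3[cand,b=8,-]
e2 deliver 3→2: 2[foll,b=8,-]
e3 deliver 2→3: ·
e4 deliver 3→1: 1[foll,b=8,-]
e5 deliver 1→3: 3[lead,b=8,-]
e6 deliver 3→4: 4[foll,b=8,-]
e7 deliver 4→3: ·
e8 deliver 3→0: 0[foll,b=8,-]
e9 deliver 0→3: ·
e10 propose(2,'s'): ·
e11 timeout(2): 2[cand,b=12,-]
e12 deliver 2→4: 4[foll,b=12,-]
e13 timeout(0): 0[cand,b=10,-]
e14 deliver 1→4: ·
e15 propose(3,'x'): ·
e16 deliver 3→1: 1[foll,b=8,x]
e17 propose(3,'y'): ·
e18 timeout(3): 3[cand,b=13,-]
e19 propose(3,'x'): ·

8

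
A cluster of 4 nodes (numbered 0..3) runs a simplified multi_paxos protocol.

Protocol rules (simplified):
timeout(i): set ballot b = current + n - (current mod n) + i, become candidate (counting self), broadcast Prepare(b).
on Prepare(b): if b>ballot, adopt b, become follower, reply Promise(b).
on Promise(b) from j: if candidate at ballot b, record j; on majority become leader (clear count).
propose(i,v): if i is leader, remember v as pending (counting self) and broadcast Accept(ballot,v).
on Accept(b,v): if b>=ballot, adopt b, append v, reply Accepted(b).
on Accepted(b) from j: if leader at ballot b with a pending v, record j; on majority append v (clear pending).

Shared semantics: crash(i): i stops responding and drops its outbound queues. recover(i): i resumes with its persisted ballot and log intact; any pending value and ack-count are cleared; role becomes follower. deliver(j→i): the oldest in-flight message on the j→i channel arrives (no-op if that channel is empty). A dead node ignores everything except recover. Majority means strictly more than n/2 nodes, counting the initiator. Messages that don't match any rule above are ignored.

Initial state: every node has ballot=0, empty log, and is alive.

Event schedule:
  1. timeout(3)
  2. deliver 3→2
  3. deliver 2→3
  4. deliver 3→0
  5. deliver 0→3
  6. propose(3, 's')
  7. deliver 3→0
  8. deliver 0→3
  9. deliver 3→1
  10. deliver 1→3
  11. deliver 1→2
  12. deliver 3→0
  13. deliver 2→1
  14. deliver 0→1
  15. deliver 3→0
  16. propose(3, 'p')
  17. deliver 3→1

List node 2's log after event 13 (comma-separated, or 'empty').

empty

[1] timeout(3) → N3(cand b7 [-])
[2] deliver 3→2 → N2(foll b7 [-])
[3] deliver 2→3 → ∅
[4] deliver 3→0 → N0(foll b7 [-])
[5] deliver 0→3 → N3(lead b7 [-])
[6] propose(3,'s') → ∅
[7] deliver 3→0 → N0(foll b7 [s])
[8] deliver 0→3 → ∅
[9] deliver 3→1 → N1(foll b7 [-])
[10] deliver 1→3 → ∅
[11] deliver 1→2 → ∅
[12] deliver 3→0 → ∅
[13] deliver 2→1 → ∅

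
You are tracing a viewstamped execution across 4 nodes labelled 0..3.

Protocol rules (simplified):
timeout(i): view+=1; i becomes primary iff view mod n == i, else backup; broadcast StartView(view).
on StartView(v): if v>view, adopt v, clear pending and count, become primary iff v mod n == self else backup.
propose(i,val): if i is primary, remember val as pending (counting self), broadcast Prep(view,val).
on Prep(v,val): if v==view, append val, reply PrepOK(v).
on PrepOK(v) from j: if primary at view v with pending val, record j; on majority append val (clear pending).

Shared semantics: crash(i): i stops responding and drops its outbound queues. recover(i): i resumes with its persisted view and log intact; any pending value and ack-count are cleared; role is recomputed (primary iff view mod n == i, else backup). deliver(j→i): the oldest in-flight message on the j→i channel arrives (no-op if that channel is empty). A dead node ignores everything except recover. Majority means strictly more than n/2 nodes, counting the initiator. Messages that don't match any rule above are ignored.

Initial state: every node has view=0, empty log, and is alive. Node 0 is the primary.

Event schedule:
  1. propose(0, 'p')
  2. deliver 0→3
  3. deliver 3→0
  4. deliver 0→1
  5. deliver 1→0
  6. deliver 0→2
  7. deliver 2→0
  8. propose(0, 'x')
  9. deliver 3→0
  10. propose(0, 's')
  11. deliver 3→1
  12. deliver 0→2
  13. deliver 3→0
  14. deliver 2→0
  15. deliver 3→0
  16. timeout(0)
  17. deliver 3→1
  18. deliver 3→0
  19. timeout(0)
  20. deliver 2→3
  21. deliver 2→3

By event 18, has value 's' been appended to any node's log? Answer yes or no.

after 1 — propose(0,'p'): ·
after 2 — deliver 0→3: n3:back/v0/[p]
after 3 — deliver 3→0: ·
after 4 — deliver 0→1: n1:back/v0/[p]
after 5 — deliver 1→0: n0:prim/v0/[p]
after 6 — deliver 0→2: n2:back/v0/[p]
after 7 — deliver 2→0: ·
after 8 — propose(0,'x'): ·
after 9 — deliver 3→0: ·
after 10 — propose(0,'s'): ·
after 11 — deliver 3→1: ·
after 12 — deliver 0→2: n2:back/v0/[p,x]
after 13 — deliver 3→0: ·
after 14 — deliver 2→0: ·
after 15 — deliver 3→0: ·
after 16 — timeout(0): n0:back/v1/[p]
after 17 — deliver 3→1: ·
after 18 — deliver 3→0: ·

no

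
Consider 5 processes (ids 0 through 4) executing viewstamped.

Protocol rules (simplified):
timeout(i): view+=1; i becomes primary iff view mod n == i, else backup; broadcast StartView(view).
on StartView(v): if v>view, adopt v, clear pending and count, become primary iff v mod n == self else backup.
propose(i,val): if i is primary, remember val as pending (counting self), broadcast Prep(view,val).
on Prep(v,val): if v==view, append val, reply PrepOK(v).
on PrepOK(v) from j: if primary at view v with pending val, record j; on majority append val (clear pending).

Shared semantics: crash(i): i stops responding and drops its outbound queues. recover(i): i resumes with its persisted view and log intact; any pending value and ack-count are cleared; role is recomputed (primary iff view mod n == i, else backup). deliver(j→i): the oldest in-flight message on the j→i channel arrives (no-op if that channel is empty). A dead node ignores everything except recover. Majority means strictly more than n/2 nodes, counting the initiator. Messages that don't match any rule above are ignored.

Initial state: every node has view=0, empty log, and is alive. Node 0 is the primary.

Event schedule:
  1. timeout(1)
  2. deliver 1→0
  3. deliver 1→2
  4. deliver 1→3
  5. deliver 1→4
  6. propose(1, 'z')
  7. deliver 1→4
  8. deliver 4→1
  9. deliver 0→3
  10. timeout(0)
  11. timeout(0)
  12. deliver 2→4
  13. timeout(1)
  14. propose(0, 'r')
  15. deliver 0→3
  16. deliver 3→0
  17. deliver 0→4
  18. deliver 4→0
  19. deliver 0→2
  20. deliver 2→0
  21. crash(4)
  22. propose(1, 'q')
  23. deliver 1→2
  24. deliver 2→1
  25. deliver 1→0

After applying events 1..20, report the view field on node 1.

e1 timeout(1): 1[prim,v=1,-]
e2 deliver 1→0: 0[back,v=1,-]
e3 deliver 1→2: 2[back,v=1,-]
e4 deliver 1→3: 3[back,v=1,-]
e5 deliver 1→4: 4[back,v=1,-]
e6 propose(1,'z'): ·
e7 deliver 1→4: 4[back,v=1,z]
e8 deliver 4→1: ·
e9 deliver 0→3: ·
e10 timeout(0): 0[back,v=2,-]
e11 timeout(0): 0[back,v=3,-]
e12 deliver 2→4: ·
e13 timeout(1): 1[back,v=2,-]
e14 propose(0,'r'): ·
e15 deliver 0→3: 3[back,v=2,-]
e16 deliver 3→0: ·
e17 deliver 0→4: 4[back,v=2,z]
e18 deliver 4→0: ·
e19 deliver 0→2: 2[prim,v=2,-]
e20 deliver 2→0: ·

2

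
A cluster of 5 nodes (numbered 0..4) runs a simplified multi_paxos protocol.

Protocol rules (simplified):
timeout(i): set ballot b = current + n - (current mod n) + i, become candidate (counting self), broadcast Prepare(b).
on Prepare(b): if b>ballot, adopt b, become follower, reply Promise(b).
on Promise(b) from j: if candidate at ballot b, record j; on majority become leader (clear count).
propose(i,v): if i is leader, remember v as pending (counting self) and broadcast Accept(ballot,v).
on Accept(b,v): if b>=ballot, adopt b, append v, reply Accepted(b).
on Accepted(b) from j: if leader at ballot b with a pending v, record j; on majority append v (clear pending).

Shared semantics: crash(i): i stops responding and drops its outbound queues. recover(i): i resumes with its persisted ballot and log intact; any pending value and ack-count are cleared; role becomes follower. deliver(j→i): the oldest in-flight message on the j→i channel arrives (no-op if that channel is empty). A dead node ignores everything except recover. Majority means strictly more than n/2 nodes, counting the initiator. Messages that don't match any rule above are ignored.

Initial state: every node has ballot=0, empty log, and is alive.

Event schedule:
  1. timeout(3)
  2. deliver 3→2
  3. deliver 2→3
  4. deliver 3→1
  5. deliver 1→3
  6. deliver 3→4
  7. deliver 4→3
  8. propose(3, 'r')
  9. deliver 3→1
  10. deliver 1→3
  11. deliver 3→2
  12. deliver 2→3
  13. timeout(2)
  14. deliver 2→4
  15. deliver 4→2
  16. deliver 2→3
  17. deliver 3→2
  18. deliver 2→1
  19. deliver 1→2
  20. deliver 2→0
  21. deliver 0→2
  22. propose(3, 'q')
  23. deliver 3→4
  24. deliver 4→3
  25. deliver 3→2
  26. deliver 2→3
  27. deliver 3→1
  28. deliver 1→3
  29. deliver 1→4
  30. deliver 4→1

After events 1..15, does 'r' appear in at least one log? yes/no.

e1 timeout(3): 3[cand,b=8,-]
e2 deliver 3→2: 2[foll,b=8,-]
e3 deliver 2→3: ·
e4 deliver 3→1: 1[foll,b=8,-]
e5 deliver 1→3: 3[lead,b=8,-]
e6 deliver 3→4: 4[foll,b=8,-]
e7 deliver 4→3: ·
e8 propose(3,'r'): ·
e9 deliver 3→1: 1[foll,b=8,r]
e10 deliver 1→3: ·
e11 deliver 3→2: 2[foll,b=8,r]
e12 deliver 2→3: 3[lead,b=8,r]
e13 timeout(2): 2[cand,b=12,r]
e14 deliver 2→4: 4[foll,b=12,-]
e15 deliver 4→2: ·

yes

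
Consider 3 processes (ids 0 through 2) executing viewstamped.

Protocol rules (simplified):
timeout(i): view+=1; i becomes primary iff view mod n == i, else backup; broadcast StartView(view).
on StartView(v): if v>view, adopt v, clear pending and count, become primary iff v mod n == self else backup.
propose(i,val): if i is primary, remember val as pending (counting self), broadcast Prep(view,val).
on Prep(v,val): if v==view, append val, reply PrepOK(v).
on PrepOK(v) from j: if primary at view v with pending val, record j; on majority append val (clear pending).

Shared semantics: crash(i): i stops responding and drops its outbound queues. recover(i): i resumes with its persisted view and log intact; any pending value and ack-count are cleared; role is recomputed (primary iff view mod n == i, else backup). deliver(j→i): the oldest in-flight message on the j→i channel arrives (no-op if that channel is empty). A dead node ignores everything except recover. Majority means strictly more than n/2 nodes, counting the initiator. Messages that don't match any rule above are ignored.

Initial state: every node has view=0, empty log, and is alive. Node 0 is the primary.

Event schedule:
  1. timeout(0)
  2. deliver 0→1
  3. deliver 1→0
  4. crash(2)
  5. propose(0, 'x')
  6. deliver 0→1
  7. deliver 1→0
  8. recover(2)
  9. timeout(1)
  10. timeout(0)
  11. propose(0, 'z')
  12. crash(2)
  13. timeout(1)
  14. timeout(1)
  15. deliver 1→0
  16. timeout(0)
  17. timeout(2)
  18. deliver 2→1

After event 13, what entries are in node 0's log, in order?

empty

after 1 — timeout(0): n0:back/v1/[-]
after 2 — deliver 0→1: n1:prim/v1/[-]
after 3 — deliver 1→0: ·
after 4 — crash(2): n2:✗back/v0/[-]
after 5 — propose(0,'x'): ·
after 6 — deliver 0→1: ·
after 7 — deliver 1→0: ·
after 8 — recover(2): n2:back/v0/[-]
after 9 — timeout(1): n1:back/v2/[-]
after 10 — timeout(0): n0:back/v2/[-]
after 11 — propose(0,'z'): ·
after 12 — crash(2): n2:✗back/v0/[-]
after 13 — timeout(1): n1:back/v3/[-]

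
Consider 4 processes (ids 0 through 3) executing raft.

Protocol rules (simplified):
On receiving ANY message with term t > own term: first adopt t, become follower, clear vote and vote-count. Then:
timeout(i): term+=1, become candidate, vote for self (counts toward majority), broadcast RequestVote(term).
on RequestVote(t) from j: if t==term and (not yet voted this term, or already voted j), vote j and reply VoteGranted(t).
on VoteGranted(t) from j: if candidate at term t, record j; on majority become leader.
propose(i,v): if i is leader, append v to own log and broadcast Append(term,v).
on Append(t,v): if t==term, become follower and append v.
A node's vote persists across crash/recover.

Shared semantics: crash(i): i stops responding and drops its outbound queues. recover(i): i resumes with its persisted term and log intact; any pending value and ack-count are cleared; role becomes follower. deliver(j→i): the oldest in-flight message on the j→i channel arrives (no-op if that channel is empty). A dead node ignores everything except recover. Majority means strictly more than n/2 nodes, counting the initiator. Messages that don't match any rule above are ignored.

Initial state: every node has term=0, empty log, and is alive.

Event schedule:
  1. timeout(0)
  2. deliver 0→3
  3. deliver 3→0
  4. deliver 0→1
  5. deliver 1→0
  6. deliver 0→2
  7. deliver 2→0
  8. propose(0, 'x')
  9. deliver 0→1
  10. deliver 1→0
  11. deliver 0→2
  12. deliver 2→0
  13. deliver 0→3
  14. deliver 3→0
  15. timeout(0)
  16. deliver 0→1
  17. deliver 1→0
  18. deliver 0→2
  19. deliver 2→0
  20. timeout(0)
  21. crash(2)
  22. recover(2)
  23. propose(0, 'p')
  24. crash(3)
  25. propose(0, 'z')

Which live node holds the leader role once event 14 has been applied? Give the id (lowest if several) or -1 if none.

0

after 1 — timeout(0): n0:cand/t1/[-]
after 2 — deliver 0→3: n3:foll/t1/[-]
after 3 — deliver 3→0: ·
after 4 — deliver 0→1: n1:foll/t1/[-]
after 5 — deliver 1→0: n0:lead/t1/[-]
after 6 — deliver 0→2: n2:foll/t1/[-]
after 7 — deliver 2→0: ·
after 8 — propose(0,'x'): n0:lead/t1/[x]
after 9 — deliver 0→1: n1:foll/t1/[x]
after 10 — deliver 1→0: ·
after 11 — deliver 0→2: n2:foll/t1/[x]
after 12 — deliver 2→0: ·
after 13 — deliver 0→3: n3:foll/t1/[x]
after 14 — deliver 3→0: ·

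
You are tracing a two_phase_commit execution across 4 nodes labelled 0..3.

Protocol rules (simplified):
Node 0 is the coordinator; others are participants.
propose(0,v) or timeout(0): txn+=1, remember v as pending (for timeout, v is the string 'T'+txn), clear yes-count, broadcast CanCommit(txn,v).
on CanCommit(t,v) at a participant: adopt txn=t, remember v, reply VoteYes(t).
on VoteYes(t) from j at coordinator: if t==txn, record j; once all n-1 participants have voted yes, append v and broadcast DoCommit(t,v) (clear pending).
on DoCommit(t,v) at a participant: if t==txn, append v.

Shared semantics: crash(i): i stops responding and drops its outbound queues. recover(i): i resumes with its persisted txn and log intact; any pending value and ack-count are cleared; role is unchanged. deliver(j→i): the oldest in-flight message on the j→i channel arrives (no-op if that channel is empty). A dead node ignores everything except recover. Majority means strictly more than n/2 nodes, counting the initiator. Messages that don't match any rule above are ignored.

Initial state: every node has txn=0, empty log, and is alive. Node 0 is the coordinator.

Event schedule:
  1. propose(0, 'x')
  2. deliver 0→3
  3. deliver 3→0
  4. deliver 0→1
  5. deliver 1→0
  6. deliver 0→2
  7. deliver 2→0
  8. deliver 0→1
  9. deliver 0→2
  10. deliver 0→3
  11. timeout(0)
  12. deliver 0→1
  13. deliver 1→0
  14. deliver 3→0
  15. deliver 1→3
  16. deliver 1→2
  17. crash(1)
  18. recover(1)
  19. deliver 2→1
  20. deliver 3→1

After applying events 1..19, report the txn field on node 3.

1

after 1 — propose(0,'x'): n0:coor/t1/[-]
after 2 — deliver 0→3: n3:part/t1/[-]
after 3 — deliver 3→0: ·
after 4 — deliver 0→1: n1:part/t1/[-]
after 5 — deliver 1→0: ·
after 6 — deliver 0→2: n2:part/t1/[-]
after 7 — deliver 2→0: n0:coor/t1/[x]
after 8 — deliver 0→1: n1:part/t1/[x]
after 9 — deliver 0→2: n2:part/t1/[x]
after 10 — deliver 0→3: n3:part/t1/[x]
after 11 — timeout(0): n0:coor/t2/[x]
after 12 — deliver 0→1: n1:part/t2/[x]
after 13 — deliver 1→0: ·
after 14 — deliver 3→0: ·
after 15 — deliver 1→3: ·
after 16 — deliver 1→2: ·
after 17 — crash(1): n1:✗part/t2/[x]
after 18 — recover(1): n1:part/t2/[x]
after 19 — deliver 2→1: ·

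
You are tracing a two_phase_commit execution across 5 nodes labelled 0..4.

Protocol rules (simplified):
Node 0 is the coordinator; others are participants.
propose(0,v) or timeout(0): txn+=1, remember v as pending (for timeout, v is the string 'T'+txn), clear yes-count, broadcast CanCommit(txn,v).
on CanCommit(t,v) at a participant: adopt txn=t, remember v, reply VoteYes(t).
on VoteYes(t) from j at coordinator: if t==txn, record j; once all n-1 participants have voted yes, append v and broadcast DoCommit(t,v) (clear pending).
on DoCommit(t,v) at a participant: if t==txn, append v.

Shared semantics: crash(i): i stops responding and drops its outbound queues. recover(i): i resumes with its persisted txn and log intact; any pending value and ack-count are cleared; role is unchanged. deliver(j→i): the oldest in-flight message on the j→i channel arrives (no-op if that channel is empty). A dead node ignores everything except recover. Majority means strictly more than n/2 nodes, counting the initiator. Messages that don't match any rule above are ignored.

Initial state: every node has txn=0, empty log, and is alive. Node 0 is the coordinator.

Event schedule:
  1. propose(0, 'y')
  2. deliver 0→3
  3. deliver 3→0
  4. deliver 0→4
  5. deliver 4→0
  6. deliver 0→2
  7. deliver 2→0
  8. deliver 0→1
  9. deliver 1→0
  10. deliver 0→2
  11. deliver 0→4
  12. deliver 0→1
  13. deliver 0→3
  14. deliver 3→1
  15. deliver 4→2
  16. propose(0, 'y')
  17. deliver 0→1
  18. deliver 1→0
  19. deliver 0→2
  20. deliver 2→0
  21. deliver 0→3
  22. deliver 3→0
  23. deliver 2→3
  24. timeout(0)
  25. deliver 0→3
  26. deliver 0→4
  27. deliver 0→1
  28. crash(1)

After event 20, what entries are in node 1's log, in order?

after 1 — propose(0,'y'): n0:coor/t1/[-]
after 2 — deliver 0→3: n3:part/t1/[-]
after 3 — deliver 3→0: ·
after 4 — deliver 0→4: n4:part/t1/[-]
after 5 — deliver 4→0: ·
after 6 — deliver 0→2: n2:part/t1/[-]
after 7 — deliver 2→0: ·
after 8 — deliver 0→1: n1:part/t1/[-]
after 9 — deliver 1→0: n0:coor/t1/[y]
after 10 — deliver 0→2: n2:part/t1/[y]
after 11 — deliver 0→4: n4:part/t1/[y]
after 12 — deliver 0→1: n1:part/t1/[y]
after 13 — deliver 0→3: n3:part/t1/[y]
after 14 — deliver 3→1: ·
after 15 — deliver 4→2: ·
after 16 — propose(0,'y'): n0:coor/t2/[y]
after 17 — deliver 0→1: n1:part/t2/[y]
after 18 — deliver 1→0: ·
after 19 — deliver 0→2: n2:part/t2/[y]
after 20 — deliver 2→0: ·

y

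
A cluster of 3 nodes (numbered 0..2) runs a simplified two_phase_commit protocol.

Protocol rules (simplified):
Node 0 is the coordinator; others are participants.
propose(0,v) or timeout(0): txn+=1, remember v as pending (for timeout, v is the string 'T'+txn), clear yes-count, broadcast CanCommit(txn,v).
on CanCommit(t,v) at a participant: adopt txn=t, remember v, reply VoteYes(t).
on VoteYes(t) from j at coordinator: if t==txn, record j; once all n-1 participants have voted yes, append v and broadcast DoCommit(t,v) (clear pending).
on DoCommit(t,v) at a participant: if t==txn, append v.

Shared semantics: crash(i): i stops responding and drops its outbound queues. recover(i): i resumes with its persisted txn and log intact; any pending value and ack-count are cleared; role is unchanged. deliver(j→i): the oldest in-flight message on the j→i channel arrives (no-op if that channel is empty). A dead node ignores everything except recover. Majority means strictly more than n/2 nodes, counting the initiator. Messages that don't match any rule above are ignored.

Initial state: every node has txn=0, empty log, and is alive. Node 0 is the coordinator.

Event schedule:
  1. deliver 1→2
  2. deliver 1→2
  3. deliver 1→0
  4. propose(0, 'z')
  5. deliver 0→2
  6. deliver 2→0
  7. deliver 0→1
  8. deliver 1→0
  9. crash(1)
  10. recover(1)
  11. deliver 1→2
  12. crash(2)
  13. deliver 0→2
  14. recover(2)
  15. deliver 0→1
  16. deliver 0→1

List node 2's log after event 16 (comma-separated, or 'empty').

1. deliver 1→2:  nop
2. deliver 1→2:  nop
3. deliver 1→0:  nop
4. propose(0,'z'):  <0:coor t1 ->
5. deliver 0→2:  <2:part t1 ->
6. deliver 2→0:  nop
7. deliver 0→1:  <1:part t1 ->
8. deliver 1→0:  <0:coor t1 z>
9. crash(1):  <1:✗part t1 ->
10. recover(1):  <1:part t1 ->
11. deliver 1→2:  nop
12. crash(2):  <2:✗part t1 ->
13. deliver 0→2:  nop
14. recover(2):  <2:part t1 ->
15. deliver 0→1:  <1:part t1 z>
16. deliver 0→1:  nop

empty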